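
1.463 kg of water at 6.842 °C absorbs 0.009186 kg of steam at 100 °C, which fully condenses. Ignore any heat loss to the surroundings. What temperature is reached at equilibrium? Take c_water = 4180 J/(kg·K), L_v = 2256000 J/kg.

Setting the total heat transfer to zero:
latent heat released on condensation: 0.009186×2256000 = 20724; condensate cools 100→T: 0.009186×4180×(T − 100) = 38.4(T − 100); water warms: 1.463×4180×(T − 6.842) = 6115.3(T − 6.842)
6153.7 T = 20724 + 3839.7 + 41841 = 66405
T ≈ 10.79 °C, under the boiling point, so the assumption holds.

T_f ≈ 10.8 °C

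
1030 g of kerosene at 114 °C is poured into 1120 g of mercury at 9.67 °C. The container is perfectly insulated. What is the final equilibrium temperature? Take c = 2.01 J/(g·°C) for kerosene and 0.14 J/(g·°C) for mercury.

T_f ≈ 106.7 °C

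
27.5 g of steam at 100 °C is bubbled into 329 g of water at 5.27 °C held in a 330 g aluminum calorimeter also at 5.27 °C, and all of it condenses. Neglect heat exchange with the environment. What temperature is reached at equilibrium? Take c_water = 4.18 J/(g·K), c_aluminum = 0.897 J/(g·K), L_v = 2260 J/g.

Energy balance with sensible and latent terms:
condense steam: −27.5·2260 = −62150
  condensed water 100 °C→T: 114.95(T − 100)
  water warms: 329·4.18·(T − 5.27) = 1375.2(T − 5.27)
  aluminum cup: 330·0.897·(T − 5.27) = 296.01(T − 5.27)
1786.2 T = 62150 + 11495 + 8807.4 = 82452
T ≈ 46.16 °C — below 100 °C, confirming all the steam condensed.

T_f ≈ 46.2 °C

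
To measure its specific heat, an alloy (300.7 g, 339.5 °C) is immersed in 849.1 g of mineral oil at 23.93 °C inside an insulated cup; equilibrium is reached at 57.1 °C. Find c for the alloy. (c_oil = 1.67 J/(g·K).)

c ≈ 0.554 J/(g·K)

Let T be the final temperature. ΣQ_i = 0:
300.7×c×(57.1 − 339.5) + 849.1×1.67×(57.1 − 23.93) = 0
-84918 c = -47035
c = -47035/-84918 ≈ 0.5539 J/(g·K)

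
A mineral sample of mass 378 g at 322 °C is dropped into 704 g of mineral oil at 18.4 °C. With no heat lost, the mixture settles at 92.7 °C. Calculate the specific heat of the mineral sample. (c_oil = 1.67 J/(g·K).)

c ≈ 1.01 J/(g·K)

Taking heat into each body as positive, Σ m c ΔT = 0:
378×c×(92.7 − 322) + 704×1.67×(92.7 − 18.4) = 0
-86675 c = -87353
c = -87353/-86675 ≈ 1.008 J/(g·K)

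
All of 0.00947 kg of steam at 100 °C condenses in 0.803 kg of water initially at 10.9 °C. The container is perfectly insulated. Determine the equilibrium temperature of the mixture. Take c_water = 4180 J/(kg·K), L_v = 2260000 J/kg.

Energy conservation, ΣQ = 0:
steam→water at 100 °C releases m L_v = 0.00947×2260000 = 21402; condensed water 100 °C→T: 39.58(T − 100); original water: 3356.5(T − 10.9)
3396.1 T = 21402 + 3958.5 + 36586 = 61947
T ≈ 18.24 °C, under the boiling point, so the assumption holds.

T_f ≈ 18.2 °C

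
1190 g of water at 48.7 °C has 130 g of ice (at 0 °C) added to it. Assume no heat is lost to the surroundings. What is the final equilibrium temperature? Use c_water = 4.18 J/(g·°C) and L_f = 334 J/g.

T_f ≈ 36.0 °C

Energy conservation, ΣQ = 0:
melt ice: 130·334 = 43420
  warm the meltwater: 543.4 T
  water: 4974.2(T − 48.7)
5517.6 T = 242244 − 43420 = 198824
T ≈ 36.03 °C. Since T > 0 °C, the all-ice-melts assumption holds.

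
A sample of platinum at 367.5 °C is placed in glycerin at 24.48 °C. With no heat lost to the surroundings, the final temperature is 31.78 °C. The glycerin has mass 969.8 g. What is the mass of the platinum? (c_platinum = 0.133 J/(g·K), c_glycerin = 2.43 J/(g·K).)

Energy conservation, ΣQ = 0:
m×0.133×(31.78 − 367.5) + 969.8×2.43×(31.78 − 24.48) = 0
-44.65 m = -17203
m = -17203/-44.65 ≈ 385.3 g

m ≈ 385 g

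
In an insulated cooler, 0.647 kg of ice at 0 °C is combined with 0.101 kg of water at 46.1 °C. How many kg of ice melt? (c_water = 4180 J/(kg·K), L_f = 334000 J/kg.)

m_melted ≈ 0.0583 kg

Water can give up m c ΔT = 0.101·4180·46.1 = 19462 J before reaching 0 °C.
Melting all 0.647 kg of ice would need 0.647·334000 = 216098 J.
That's not enough to melt it all — equilibrium is at 0 °C with ice remaining.
m_melted·334000 = 19462  ⇒  m_melted ≈ 0.05827 kg.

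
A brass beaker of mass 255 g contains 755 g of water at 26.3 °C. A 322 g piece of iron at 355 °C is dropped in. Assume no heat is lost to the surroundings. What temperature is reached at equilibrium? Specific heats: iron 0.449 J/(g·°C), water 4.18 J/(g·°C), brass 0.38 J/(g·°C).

T_f ≈ 40.3 °C

Energy conservation, ΣQ = 0:
322·0.449·(T − 355) + 755·4.18·(T − 26.3) + 255·0.38·(T − 26.3) = 0
144.58(T − 355) + 3155.9(T − 26.3) + 96.9(T − 26.3) = 0
3397.4 T = 136874
T ≈ 40.29 °C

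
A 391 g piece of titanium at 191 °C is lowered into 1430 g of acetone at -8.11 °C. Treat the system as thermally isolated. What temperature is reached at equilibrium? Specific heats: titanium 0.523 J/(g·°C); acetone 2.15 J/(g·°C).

Setting the total heat transfer to zero:
391*0.523*(T − 191) + 1430*2.15*(T − (-8.11)) = 0
(204.49 + 3074.5) T = 204.49*191 + 3074.5*(-8.11)
T = 14124 / 3279 = 4.31 °C

T_f ≈ 4.3 °C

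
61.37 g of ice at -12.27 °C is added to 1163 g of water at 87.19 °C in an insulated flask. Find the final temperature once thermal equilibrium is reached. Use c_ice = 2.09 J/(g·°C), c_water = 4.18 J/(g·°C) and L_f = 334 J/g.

T_f ≈ 78.5 °C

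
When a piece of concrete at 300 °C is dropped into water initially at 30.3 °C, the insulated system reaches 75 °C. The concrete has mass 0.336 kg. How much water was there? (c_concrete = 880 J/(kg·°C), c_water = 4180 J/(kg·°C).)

m ≈ 0.356 kg

|Q_concrete| = |Q_water|:
0.336·880·(300 − 75) = m·4180·(75 − 30.3)
186846 m = 66528  ⇒  m ≈ 0.3561 kg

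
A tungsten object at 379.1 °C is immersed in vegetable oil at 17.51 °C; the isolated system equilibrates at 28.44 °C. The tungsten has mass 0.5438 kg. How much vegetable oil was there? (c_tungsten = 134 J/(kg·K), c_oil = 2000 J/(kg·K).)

m ≈ 1.17 kg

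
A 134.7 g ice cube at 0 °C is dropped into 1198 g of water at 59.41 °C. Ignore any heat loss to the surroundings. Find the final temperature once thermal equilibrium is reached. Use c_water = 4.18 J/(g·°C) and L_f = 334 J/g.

T_f ≈ 45.3 °C

Taking heat into each body as positive, Σ m c ΔT = 0:
melt ice: 134.7·334 = 44990
  warm the meltwater: 563.05 T
  water: 5007.6(T − 59.41)
5570.7 T = 297504 − 44990 = 252514
T ≈ 45.33 °C — above 0 °C, consistent with complete melting.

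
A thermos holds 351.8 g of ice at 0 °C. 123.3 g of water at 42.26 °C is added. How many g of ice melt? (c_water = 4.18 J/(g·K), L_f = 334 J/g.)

m_melted ≈ 65.2 g

Cooling the water to 0 °C releases 123.3·4.18·42.26 = 21781 J.
Fully melting the ice requires m_ice L_f = 351.8·334 = 117501 J.
Since 21781 < 117501 J, not all the ice melts; equilibrium is at 0 °C.
m_melt = 21781 / L_f = 65.21 g.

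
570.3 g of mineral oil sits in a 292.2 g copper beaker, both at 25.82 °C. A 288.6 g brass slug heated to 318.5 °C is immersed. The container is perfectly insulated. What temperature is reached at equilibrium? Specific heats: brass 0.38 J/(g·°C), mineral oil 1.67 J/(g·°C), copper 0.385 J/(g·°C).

T_f ≈ 53.1 °C

Energy conservation, ΣQ = 0:
288.6×0.38×(T − 318.5) + 570.3×1.67×(T − 25.82) + 292.2×0.385×(T − 25.82) = 0
109.67(T − 318.5) + 952.4(T − 25.82) + 112.5(T − 25.82) = 0
(109.67 + 952.4 + 112.5) T = 109.67×318.5 + 952.4×25.82 + 112.5×25.82
T ≈ 53.15 °C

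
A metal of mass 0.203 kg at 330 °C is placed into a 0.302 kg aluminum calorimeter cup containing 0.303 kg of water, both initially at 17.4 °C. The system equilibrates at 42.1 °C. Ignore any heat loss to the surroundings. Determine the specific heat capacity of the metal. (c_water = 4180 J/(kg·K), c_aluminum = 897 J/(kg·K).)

Heat gained plus heat lost sum to zero:
0.203×c×(42.1 − 330) + 0.303×4180×(42.1 − 17.4) + 0.302×897×(42.1 − 17.4) = 0
-58.44 c = -37975
c = -37975/-58.44 ≈ 649.8 J/(kg·K)

c ≈ 650 J/(kg·K)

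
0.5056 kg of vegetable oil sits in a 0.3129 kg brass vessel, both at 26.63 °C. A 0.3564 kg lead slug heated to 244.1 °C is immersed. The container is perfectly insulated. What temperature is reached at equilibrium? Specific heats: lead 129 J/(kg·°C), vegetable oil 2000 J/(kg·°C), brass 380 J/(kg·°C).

T_f ≈ 35.1 °C

Conservation of energy gives ΣQ = 0:
0.3564×129×(T − 244.1) + 0.5056×2000×(T − 26.63) + 0.3129×380×(T − 26.63) = 0
45.98(T − 244.1) + 1011.2(T − 26.63) + 118.9(T − 26.63) = 0
(45.98 + 1011.2 + 118.9) T = 45.98×244.1 + 1011.2×26.63 + 118.9×26.63
T ≈ 35.13 °C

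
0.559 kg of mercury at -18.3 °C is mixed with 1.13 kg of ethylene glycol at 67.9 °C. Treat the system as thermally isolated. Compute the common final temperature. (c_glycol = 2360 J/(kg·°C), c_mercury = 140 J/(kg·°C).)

T_f ≈ 65.4 °C

Net heat exchanged in the isolated system is zero:
1.13·2360·(T − 67.9) + 0.559·140·(T − (-18.3)) = 0
2745.1 T = 179644
T = 179644/2745.1 ≈ 65.44 °C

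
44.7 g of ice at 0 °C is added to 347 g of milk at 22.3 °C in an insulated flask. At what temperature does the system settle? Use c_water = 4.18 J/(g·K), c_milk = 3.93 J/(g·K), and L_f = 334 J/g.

Heat gained plus heat lost sum to zero:
melt ice: 44.7·334 = 14930; warm the meltwater: 186.85 T; milk: 1363.7(T − 22.3)
1550.6 T = 30411 − 14930 = 15481
T ≈ 9.98 °C. Since T > 0 °C, the all-ice-melts assumption holds.

T_f ≈ 10.0 °C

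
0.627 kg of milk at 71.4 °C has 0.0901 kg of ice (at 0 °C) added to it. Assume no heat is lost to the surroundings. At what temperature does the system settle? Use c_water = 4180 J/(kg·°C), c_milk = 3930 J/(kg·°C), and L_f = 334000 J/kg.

T_f ≈ 51.3 °C

Sum of m c ΔT and latent-heat terms is zero:
fusion: m_ice L_f = 0.0901×334000 = 30093
  meltwater 0→T: 0.0901×4180×T = 376.62 T
  milk cools: 0.627×3930×(T − 71.4) = 2464.1(T − 71.4)
2840.7 T = 175937 − 30093 = 145844
T ≈ 51.34 °C. Since T > 0 °C, the all-ice-melts assumption holds.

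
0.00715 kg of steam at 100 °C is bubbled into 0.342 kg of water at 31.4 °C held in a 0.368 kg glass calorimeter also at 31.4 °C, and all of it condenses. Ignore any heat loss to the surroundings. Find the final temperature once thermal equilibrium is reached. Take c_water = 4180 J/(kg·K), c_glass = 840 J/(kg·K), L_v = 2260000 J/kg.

T_f ≈ 41.7 °C

Heat gained plus heat lost sum to zero:
steam→water at 100 °C releases m L_v = 0.00715×2260000 = 16159; condensed water 100 °C→T: 29.89(T − 100); original water: 1429.6(T − 31.4); cup: 309.12(T − 31.4)
1768.6 T = 16159 + 2988.7 + 54595 = 73742
T ≈ 41.70 °C (< 100 °C, so full condensation is consistent).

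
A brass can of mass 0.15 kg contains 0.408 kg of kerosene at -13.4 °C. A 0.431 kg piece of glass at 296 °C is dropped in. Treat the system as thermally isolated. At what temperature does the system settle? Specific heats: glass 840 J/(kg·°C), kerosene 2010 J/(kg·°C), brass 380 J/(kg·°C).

T_f ≈ 77.0 °C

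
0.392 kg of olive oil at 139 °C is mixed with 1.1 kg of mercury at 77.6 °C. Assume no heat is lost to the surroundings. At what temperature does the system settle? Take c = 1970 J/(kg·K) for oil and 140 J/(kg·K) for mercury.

T_f ≈ 128.8 °C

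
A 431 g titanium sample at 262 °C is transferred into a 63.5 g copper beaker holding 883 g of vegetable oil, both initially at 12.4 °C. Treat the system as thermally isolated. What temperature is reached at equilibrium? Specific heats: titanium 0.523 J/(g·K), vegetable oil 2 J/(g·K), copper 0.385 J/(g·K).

Conservation of energy gives ΣQ = 0:
431·0.523·(T − 262) + 883·2·(T − 12.4) + 63.5·0.385·(T − 12.4) = 0
225.41(T − 262) + 1766(T − 12.4) + 24.45(T − 12.4) = 0
2015.9 T = 81260
T = 81260/2015.9 ≈ 40.31 °C

T_f ≈ 40.3 °C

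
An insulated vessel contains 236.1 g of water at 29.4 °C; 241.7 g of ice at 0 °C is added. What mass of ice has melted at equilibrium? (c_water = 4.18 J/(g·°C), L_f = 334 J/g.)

m_melted ≈ 86.9 g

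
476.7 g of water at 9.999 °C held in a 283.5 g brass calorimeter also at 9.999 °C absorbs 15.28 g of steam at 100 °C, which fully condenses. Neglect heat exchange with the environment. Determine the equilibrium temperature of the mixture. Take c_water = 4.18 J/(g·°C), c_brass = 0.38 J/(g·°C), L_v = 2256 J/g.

Conservation of energy gives ΣQ = 0:
steam→water at 100 °C releases m L_v = 15.28×2256 = 34472
  condensate cools 100→T: 15.28×4.18×(T − 100) = 63.87(T − 100)
  water warms: 476.7×4.18×(T − 9.999) = 1992.6(T − 9.999)
  brass cup: 283.5×0.38×(T − 9.999) = 107.73(T − 9.999)
2164.2 T = 34472 + 6387 + 21001 = 61860
T ≈ 28.58 °C, under the boiling point, so the assumption holds.

T_f ≈ 28.6 °C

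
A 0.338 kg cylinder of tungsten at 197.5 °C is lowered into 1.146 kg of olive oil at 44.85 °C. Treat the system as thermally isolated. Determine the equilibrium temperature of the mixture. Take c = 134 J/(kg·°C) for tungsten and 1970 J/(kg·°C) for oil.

T_f ≈ 47.9 °C

Net heat exchanged in the isolated system is zero:
0.338*134*(T − 197.5) + 1.146*1970*(T − 44.85) = 0
2302.9 T = 110199
T = 110199/2302.9 ≈ 47.85 °C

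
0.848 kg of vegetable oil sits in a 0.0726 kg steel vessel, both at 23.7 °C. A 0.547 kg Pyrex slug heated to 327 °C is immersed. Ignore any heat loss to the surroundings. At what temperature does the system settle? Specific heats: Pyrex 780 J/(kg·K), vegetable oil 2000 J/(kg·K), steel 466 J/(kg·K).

T_f ≈ 83.7 °C

Heat gained plus heat lost sum to zero:
0.547·780·(T − 327) + 0.848·2000·(T − 23.7) + 0.0726·466·(T − 23.7) = 0
(426.66 + 1696 + 33.83) T = 426.66·327 + 1696·23.7 + 33.83·23.7
T = 180515 / 2156.5 = 83.7 °C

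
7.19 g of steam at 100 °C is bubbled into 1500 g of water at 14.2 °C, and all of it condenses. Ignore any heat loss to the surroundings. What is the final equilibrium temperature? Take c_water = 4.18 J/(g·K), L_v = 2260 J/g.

T_f ≈ 17.2 °C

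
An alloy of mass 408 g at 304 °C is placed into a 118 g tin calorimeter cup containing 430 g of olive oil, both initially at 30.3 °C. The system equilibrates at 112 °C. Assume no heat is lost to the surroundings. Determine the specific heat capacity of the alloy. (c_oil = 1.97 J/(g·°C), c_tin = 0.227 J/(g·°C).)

Heat gained plus heat lost sum to zero:
408·c·(112 − 304) + 430·1.97·(112 − 30.3) + 118·0.227·(112 − 30.3) = 0
-78336 c = -71396
c = -71396/-78336 ≈ 0.9114 J/(g·°C)

c ≈ 0.911 J/(g·°C)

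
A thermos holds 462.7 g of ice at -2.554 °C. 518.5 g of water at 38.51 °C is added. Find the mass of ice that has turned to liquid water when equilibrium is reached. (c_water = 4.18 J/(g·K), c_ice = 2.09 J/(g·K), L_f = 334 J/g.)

Water can give up m c ΔT = 518.5·4.18·38.51 = 83464 J before reaching 0 °C.
Of that, 462.7·2.09·2.554 = 2469.8 J goes to bring the ice to 0 °C, leaving 80994 J.
Melting all 462.7 g of ice would need 462.7·334 = 154542 J.
That's not enough to melt it all — equilibrium is at 0 °C with ice remaining.
Mass melted = 80994/334 ≈ 242.5 g.

m_melted ≈ 242 g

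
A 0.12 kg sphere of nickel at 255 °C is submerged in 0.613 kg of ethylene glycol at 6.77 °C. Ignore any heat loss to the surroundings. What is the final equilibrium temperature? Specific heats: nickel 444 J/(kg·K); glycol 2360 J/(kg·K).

Set heat shed by the hot body equal to heat absorbed by the cold body:
0.12×444×(255 − T) = 0.613×2360×(T − 6.77)
53.28(255 − T) = 1446.7(T − 6.77)
1500 T = 23380  ⇒  T ≈ 15.59 °C

T_f ≈ 15.6 °C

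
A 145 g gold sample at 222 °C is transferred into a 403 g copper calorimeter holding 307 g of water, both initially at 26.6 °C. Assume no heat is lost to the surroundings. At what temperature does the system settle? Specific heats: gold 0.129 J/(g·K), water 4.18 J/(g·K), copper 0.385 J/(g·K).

T_f ≈ 29.1 °C

Heat gained plus heat lost sum to zero:
145×0.129×(T − 222) + 307×4.18×(T − 26.6) + 403×0.385×(T − 26.6) = 0
1457.1 T = 42414
T = 42414 / 1457.1 = 29.1 °C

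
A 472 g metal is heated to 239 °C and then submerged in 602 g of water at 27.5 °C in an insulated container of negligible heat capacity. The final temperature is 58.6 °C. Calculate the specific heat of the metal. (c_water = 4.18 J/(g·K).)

c ≈ 0.919 J/(g·K)

Heat lost by the metal = heat gained by the water:
472×c×(239 − 58.6) = 602×4.18×(58.6 − 27.5)
85149 c = 78259  ⇒  c ≈ 0.9191 J/(g·K)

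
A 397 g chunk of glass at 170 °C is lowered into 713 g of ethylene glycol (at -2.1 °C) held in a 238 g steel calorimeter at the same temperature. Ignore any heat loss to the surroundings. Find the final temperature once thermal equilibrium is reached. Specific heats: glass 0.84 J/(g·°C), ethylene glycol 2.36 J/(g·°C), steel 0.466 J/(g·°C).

Heat gained plus heat lost sum to zero:
397·0.84·(T − 170) + 713·2.36·(T − (-2.1)) + 238·0.466·(T − (-2.1)) = 0
2127.1 T = 52925
T ≈ 24.88 °C

T_f ≈ 24.9 °C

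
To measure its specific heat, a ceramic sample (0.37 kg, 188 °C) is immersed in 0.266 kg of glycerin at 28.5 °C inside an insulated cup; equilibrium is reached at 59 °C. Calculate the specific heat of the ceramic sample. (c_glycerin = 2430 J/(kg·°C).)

Setting the total heat transfer to zero:
0.37×c×(59 − 188) + 0.266×2430×(59 − 28.5) = 0
-47.73 c = -19715
c = -19715/-47.73 ≈ 413 J/(kg·°C)

c ≈ 413 J/(kg·°C)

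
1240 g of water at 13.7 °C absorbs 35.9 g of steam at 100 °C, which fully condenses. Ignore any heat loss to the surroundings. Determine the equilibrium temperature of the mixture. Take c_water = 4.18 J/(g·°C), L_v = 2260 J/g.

Sum of m c ΔT and latent-heat terms is zero:
latent heat released on condensation: 35.9·2260 = 81134
  condensate cools 100→T: 35.9·4.18·(T − 100) = 150.06(T − 100)
  original water: 5183.2(T − 13.7)
5333.3 T = 81134 + 15006 + 71010 = 167150
T ≈ 31.34 °C — below 100 °C, confirming all the steam condensed.

T_f ≈ 31.3 °C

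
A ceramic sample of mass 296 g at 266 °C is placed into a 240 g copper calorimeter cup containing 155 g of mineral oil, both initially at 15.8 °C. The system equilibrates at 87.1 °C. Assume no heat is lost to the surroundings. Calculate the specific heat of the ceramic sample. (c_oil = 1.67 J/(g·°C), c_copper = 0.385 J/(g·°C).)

c ≈ 0.473 J/(g·°C)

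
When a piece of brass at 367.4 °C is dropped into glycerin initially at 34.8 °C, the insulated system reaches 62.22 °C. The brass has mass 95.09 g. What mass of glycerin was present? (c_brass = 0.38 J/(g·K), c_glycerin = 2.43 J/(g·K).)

m ≈ 166 g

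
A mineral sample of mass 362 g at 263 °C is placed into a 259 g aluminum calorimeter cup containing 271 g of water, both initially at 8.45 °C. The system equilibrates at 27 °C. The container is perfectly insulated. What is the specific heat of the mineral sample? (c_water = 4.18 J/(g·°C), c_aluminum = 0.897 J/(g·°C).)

c ≈ 0.296 J/(g·°C)

Energy conservation, ΣQ = 0:
362×c×(27 − 263) + 271×4.18×(27 − 8.45) + 259×0.897×(27 − 8.45) = 0
-85432 c = -25323
c = -25323/-85432 ≈ 0.2964 J/(g·°C)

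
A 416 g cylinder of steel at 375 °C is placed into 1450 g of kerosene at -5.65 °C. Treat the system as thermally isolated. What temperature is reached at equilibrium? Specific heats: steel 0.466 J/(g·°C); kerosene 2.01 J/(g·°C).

T_f ≈ 18.1 °C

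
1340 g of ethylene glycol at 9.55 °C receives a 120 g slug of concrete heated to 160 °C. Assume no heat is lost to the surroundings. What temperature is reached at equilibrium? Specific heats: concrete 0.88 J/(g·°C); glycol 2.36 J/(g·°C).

Net heat exchanged in the isolated system is zero:
120*0.88*(T − 160) + 1340*2.36*(T − 9.55) = 0
105.6(T − 160) + 3162.4(T − 9.55) = 0
(105.6 + 3162.4) T = 105.6*160 + 3162.4*9.55
T ≈ 14.41 °C

T_f ≈ 14.4 °C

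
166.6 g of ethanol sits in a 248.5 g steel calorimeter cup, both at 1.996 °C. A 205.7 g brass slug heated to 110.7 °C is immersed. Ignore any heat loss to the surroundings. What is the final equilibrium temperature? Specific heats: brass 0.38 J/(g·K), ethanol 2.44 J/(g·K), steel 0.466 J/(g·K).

Energy conservation, ΣQ = 0:
205.7*0.38*(T − 110.7) + 166.6*2.44*(T − 1.996) + 248.5*0.466*(T − 1.996) = 0
(78.17 + 406.5 + 115.8) T = 78.17*110.7 + 406.5*1.996 + 115.8*1.996
T = 9695.5/600.47 ≈ 16.15 °C

T_f ≈ 16.1 °C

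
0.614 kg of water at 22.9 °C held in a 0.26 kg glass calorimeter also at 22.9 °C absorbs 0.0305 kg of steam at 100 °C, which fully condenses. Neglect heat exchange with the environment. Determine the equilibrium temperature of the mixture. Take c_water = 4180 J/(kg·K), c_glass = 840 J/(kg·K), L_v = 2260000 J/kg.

Sum of m c ΔT and latent-heat terms is zero:
condense steam: −0.0305·2260000 = −68930; condensed water 100 °C→T: 127.49(T − 100); original water: 2566.5(T − 22.9); glass cup: 0.26·840·(T − 22.9) = 218.4(T − 22.9)
2912.4 T = 68930 + 12749 + 63775 = 145454
T ≈ 49.94 °C — below 100 °C, confirming all the steam condensed.

T_f ≈ 49.9 °C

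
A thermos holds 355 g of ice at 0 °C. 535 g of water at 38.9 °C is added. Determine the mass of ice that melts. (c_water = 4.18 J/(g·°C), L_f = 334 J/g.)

m_melted ≈ 260 g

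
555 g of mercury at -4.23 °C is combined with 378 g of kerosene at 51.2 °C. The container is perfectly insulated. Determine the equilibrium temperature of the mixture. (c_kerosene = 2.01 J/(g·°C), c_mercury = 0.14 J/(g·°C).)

T_f ≈ 46.1 °C

Conservation of energy gives ΣQ = 0:
378·2.01·(T − 51.2) + 555·0.14·(T − (-4.23)) = 0
759.78(T − 51.2) + 77.7(T − (-4.23)) = 0
837.48 T = 38572
T = 38572 / 837.48 = 46.1 °C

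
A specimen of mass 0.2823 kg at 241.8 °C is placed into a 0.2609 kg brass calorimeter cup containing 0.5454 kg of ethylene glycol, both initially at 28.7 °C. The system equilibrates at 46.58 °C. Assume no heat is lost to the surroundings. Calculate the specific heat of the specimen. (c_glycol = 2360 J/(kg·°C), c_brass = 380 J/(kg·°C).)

c ≈ 450 J/(kg·°C)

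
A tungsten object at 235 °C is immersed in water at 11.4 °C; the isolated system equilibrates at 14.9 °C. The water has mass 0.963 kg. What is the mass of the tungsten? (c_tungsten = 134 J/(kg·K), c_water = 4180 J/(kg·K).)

m ≈ 0.478 kg

|Q_tungsten| = |Q_water|:
m×134×(235 − 14.9) = 0.963×4180×(14.9 − 11.4)
29493 m = 14089  ⇒  m ≈ 0.4777 kg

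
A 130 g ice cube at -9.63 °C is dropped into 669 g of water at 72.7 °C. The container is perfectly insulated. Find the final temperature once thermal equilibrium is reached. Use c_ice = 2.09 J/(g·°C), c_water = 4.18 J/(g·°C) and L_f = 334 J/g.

Heat gained plus heat lost sum to zero:
warm ice to 0 °C: 130×2.09×(0 − (-9.63)) = 2616.5
  latent heat to melt: 130×334 = 43420
  warm the meltwater: 543.4 T
  water: 2796.4(T − 72.7)
3339.8 T = 203300 − 46036 = 157263
T ≈ 47.09 °C. Since T > 0 °C, the all-ice-melts assumption holds.

T_f ≈ 47.1 °C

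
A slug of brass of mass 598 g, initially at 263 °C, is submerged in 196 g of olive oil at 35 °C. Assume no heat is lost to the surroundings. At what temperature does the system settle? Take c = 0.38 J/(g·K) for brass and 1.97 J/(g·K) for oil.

T_f ≈ 119.5 °C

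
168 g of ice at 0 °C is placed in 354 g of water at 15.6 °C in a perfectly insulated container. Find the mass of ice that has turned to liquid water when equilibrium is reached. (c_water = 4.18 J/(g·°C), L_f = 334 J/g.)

Cooling the water to 0 °C releases 354·4.18·15.6 = 23084 J.
To melt every bit of ice: 168·334 = 56112 J.
That's not enough to melt it all — equilibrium is at 0 °C with ice remaining.
m_melted·334 = 23084  ⇒  m_melted ≈ 69.11 g.

m_melted ≈ 69.1 g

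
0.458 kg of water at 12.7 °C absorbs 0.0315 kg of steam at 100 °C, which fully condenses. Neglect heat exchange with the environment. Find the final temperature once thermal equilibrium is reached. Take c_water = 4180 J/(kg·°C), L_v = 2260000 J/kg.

Energy balance with sensible and latent terms:
condense steam: −0.0315·2260000 = −71190; condensate cools 100→T: 0.0315·4180·(T − 100) = 131.67(T − 100); original water: 1914.4(T − 12.7)
2046.1 T = 71190 + 13167 + 24313 = 108670
T ≈ 53.11 °C (< 100 °C, so full condensation is consistent).

T_f ≈ 53.1 °C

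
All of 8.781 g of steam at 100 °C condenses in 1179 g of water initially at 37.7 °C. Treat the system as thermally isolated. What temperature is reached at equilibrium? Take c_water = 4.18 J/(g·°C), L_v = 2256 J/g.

Conservation of energy gives ΣQ = 0:
steam→water at 100 °C releases m L_v = 8.781·2256 = 19810
  condensed water 100 °C→T: 36.7(T − 100)
  water warms: 1179·4.18·(T − 37.7) = 4928.2(T − 37.7)
4964.9 T = 19810 + 3670.5 + 185794 = 209274
T ≈ 42.15 °C (< 100 °C, so full condensation is consistent).

T_f ≈ 42.2 °C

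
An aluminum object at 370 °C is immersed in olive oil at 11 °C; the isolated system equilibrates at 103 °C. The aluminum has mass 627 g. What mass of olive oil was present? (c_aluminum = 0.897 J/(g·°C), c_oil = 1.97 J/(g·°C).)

m ≈ 829 g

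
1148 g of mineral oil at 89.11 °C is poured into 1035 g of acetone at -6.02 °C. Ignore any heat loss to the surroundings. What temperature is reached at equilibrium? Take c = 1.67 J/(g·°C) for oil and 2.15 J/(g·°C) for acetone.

T_f ≈ 38.0 °C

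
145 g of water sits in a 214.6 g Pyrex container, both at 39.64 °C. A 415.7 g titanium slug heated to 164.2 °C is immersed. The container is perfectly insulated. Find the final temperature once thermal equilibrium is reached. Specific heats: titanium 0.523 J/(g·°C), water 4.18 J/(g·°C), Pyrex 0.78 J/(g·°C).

T_f ≈ 67.0 °C

T_f = Σ m_i c_i T_i / Σ m_i c_i:
T_f = (217.41×164.2 + 606.1×39.64 + 167.39×39.64) / (217.41 + 606.1 + 167.39)
    = 66360 / 990.9 ≈ 66.97 °C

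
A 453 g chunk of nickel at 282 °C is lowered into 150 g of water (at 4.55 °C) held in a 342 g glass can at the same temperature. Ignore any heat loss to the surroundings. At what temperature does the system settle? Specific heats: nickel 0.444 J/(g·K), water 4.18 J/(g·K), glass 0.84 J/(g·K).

T_f ≈ 54.6 °C

T_f is the heat-capacity-weighted average of the initial temperatures:
T_f = (201.13×282 + 627×4.55 + 287.28×4.55) / (201.13 + 627 + 287.28)
    = 60879 / 1115.4 ≈ 54.58 °C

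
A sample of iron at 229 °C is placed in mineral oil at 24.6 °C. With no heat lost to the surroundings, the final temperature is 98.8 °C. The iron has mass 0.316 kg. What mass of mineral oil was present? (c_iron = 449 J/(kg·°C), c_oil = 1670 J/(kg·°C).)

m ≈ 0.149 kg

Setting the total heat transfer to zero:
0.316·449·(98.8 − 229) + m·1670·(98.8 − 24.6) = 0
123914 m = 18473
m = 18473/123914 ≈ 0.1491 kg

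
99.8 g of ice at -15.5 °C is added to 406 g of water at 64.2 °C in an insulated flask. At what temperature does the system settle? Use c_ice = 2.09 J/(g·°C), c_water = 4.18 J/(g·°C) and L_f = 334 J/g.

T_f ≈ 34.2 °C

Energy conservation, ΣQ = 0:
warm ice to 0 °C: 99.8×2.09×(0 − (-15.5)) = 3233
  melt ice: 99.8×334 = 33333
  warm the meltwater: 417.16 T
  water cools: 406×4.18×(T − 64.2) = 1697.1(T − 64.2)
2114.2 T = 108953 − 36566 = 72386
T ≈ 34.24 °C. Since T > 0 °C, the all-ice-melts assumption holds.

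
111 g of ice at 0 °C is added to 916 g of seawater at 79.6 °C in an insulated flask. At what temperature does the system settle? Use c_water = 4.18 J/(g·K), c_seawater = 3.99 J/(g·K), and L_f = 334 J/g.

T_f ≈ 61.6 °C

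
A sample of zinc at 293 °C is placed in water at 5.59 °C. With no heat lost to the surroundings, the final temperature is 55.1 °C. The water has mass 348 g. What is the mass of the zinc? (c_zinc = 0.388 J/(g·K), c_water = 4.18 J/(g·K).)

m ≈ 780 g

Taking heat into each body as positive, Σ m c ΔT = 0:
m·0.388·(55.1 − 293) + 348·4.18·(55.1 − 5.59) = 0
-92.31 m = -72019
m = -72019/-92.31 ≈ 780.2 g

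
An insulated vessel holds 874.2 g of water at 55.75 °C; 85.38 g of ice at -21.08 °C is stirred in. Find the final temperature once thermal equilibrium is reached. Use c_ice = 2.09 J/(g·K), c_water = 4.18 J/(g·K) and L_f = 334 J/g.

T_f ≈ 42.7 °C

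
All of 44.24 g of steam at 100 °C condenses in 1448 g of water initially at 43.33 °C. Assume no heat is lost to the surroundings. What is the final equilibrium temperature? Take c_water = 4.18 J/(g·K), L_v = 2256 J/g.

T_f ≈ 61.0 °C

Energy conservation, ΣQ = 0:
condense steam: −44.24·2256 = −99805; condensate cools 100→T: 44.24·4.18·(T − 100) = 184.92(T − 100); water warms: 1448·4.18·(T − 43.33) = 6052.6(T − 43.33)
6237.6 T = 99805 + 18492 + 262261 = 380559
T ≈ 61.01 °C (< 100 °C, so full condensation is consistent).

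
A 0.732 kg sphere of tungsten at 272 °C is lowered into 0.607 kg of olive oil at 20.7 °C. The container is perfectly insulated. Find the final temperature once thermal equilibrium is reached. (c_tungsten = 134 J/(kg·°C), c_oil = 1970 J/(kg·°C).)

T_f ≈ 39.8 °C

Heat lost by the tungsten equals heat gained by the oil:
0.732×134×(272 − T) = 0.607×1970×(T − 20.7)
98.09(272 − T) = 1195.8(T − 20.7)
1293.9 T = 51433  ⇒  T ≈ 39.75 °C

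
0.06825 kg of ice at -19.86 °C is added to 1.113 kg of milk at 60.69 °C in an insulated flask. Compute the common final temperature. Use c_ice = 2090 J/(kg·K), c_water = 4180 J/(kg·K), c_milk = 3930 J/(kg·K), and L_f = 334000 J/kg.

T_f ≈ 51.5 °C

Net heat exchanged in the isolated system is zero:
ice -19.86→0 °C: 0.06825×2090×19.86 = 2832.9
  fusion: m_ice L_f = 0.06825×334000 = 22796
  warm the meltwater: 285.29 T
  milk: 4374.1(T − 60.69)
4659.4 T = 265464 − 25628 = 239835
T ≈ 51.47 °C — above 0 °C, consistent with complete melting.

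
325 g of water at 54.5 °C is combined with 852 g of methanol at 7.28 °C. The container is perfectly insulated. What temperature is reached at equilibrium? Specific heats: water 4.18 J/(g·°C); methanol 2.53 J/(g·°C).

Setting the total heat transfer to zero:
325·4.18·(T − 54.5) + 852·2.53·(T − 7.28) = 0
(1358.5 + 2155.6) T = 1358.5·54.5 + 2155.6·7.28
T = 89731/3514.1 ≈ 25.53 °C

T_f ≈ 25.5 °C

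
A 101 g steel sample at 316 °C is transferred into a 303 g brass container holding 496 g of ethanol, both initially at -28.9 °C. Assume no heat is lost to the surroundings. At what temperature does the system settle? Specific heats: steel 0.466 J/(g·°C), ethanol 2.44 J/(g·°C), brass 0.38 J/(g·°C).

T_f ≈ -17.1 °C

Let T be the final temperature. ΣQ_i = 0:
101·0.466·(T − 316) + 496·2.44·(T − (-28.9)) + 303·0.38·(T − (-28.9)) = 0
47.07(T − 316) + 1210.2(T − (-28.9)) + 115.14(T − (-28.9)) = 0
(47.07 + 1210.2 + 115.14) T = 47.07·316 + 1210.2·(-28.9) + 115.14·(-28.9)
T = -23431 / 1372.4 = -17.1 °C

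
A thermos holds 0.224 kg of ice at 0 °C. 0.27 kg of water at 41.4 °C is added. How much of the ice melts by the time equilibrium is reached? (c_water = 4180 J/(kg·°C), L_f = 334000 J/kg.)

m_melted ≈ 0.14 kg

Heat available from the water dropping to 0 °C: 0.27·4180·41.4 = 46724 J.
Fully melting the ice requires m_ice L_f = 0.224·334000 = 74816 J.
That's not enough to melt it all — equilibrium is at 0 °C with ice remaining.
Mass melted = 46724/334000 ≈ 0.1399 kg.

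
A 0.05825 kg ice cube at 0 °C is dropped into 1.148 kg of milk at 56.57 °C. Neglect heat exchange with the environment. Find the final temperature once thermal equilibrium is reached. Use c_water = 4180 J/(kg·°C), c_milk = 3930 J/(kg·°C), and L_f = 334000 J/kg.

T_f ≈ 49.6 °C

Conservation of energy gives ΣQ = 0:
fusion: m_ice L_f = 0.05825·334000 = 19456
  warm the meltwater: 243.49 T
  milk cools: 1.148·3930·(T − 56.57) = 4511.6(T − 56.57)
4755.1 T = 255223 − 19456 = 235768
T ≈ 49.58 °C — above 0 °C, consistent with complete melting.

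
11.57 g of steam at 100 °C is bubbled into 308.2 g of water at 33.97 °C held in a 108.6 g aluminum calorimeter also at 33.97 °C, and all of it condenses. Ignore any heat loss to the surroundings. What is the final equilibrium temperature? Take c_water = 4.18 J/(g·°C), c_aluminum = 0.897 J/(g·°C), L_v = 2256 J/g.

T_f ≈ 54.4 °C

Setting the total heat transfer to zero:
steam→water at 100 °C releases m L_v = 11.57×2256 = 26102; condensed water 100 °C→T: 48.36(T − 100); water warms: 308.2×4.18×(T − 33.97) = 1288.3(T − 33.97); aluminum cup: 108.6×0.897×(T − 33.97) = 97.41(T − 33.97)
1434.1 T = 26102 + 4836.3 + 47072 = 78010
T ≈ 54.40 °C (< 100 °C, so full condensation is consistent).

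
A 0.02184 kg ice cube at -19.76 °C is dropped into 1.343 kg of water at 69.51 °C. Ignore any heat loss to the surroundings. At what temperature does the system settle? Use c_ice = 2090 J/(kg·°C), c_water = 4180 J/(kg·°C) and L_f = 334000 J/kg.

T_f ≈ 67.0 °C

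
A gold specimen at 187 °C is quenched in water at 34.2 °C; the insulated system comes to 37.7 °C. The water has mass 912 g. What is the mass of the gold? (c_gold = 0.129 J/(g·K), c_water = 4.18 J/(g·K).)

|Q_gold| = |Q_water|:
m·0.129·(187 − 37.7) = 912·4.18·(37.7 − 34.2)
19.26 m = 13343  ⇒  m ≈ 692.8 g

m ≈ 693 g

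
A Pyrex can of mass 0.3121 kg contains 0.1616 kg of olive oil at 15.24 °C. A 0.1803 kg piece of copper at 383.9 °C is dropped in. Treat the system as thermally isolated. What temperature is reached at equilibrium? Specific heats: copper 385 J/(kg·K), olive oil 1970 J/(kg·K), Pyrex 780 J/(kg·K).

Let T be the final temperature. ΣQ_i = 0:
0.1803*385*(T − 383.9) + 0.1616*1970*(T − 15.24) + 0.3121*780*(T − 15.24) = 0
69.42(T − 383.9) + 318.35(T − 15.24) + 243.44(T − 15.24) = 0
(69.42 + 318.35 + 243.44) T = 69.42*383.9 + 318.35*15.24 + 243.44*15.24
T ≈ 55.78 °C

T_f ≈ 55.8 °C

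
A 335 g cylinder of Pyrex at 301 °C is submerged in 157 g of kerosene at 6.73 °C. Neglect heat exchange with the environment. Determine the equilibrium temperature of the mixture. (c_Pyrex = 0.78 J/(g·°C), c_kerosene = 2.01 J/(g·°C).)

T_f ≈ 140.0 °C

Let T be the final temperature. ΣQ_i = 0:
335*0.78*(T − 301) + 157*2.01*(T − 6.73) = 0
(261.3 + 315.57) T = 261.3*301 + 315.57*6.73
T = 80775 / 576.87 = 140 °C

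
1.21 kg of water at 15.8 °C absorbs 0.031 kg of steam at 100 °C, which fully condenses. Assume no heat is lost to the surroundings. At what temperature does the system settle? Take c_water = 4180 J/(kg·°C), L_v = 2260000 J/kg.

Let T be the final temperature. ΣQ_i = 0:
steam→water at 100 °C releases m L_v = 0.031×2260000 = 70060
  condensate cools 100→T: 0.031×4180×(T − 100) = 129.58(T − 100)
  original water: 5057.8(T − 15.8)
5187.4 T = 70060 + 12958 + 79913 = 162931
T ≈ 31.41 °C — below 100 °C, confirming all the steam condensed.

T_f ≈ 31.4 °C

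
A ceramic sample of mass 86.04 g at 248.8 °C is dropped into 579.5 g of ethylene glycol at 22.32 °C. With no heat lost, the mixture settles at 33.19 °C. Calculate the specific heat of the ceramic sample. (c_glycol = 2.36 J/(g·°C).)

c ≈ 0.801 J/(g·°C)

Taking heat into each body as positive, Σ m c ΔT = 0:
86.04·c·(33.19 − 248.8) + 579.5·2.36·(33.19 − 22.32) = 0
-18551 c = -14866
c = -14866/-18551 ≈ 0.8014 J/(g·°C)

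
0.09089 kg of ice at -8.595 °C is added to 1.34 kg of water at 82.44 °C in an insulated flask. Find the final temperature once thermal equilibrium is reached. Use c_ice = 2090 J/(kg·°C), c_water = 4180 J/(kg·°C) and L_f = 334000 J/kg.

Conservation of energy gives ΣQ = 0:
ice -8.595→0 °C: 0.09089×2090×8.595 = 1632.7
  melt ice: 0.09089×334000 = 30357
  meltwater 0→T: 0.09089×4180×T = 379.92 T
  water cools: 1.34×4180×(T − 82.44) = 5601.2(T − 82.44)
5981.1 T = 461763 − 31990 = 429773
T ≈ 71.85 °C — above 0 °C, consistent with complete melting.

T_f ≈ 71.9 °C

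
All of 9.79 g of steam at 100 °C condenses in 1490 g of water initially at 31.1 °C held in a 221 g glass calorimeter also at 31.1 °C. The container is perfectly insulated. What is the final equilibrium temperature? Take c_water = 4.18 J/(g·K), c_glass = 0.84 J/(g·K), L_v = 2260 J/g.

T_f ≈ 35.0 °C

Sum of m c ΔT and latent-heat terms is zero:
condense steam: −9.79×2260 = −22125
  condensed water 100 °C→T: 40.92(T − 100)
  water warms: 1490×4.18×(T − 31.1) = 6228.2(T − 31.1)
  glass cup: 221×0.84×(T − 31.1) = 185.64(T − 31.1)
6454.8 T = 22125 + 4092.2 + 199470 = 225688
T ≈ 34.96 °C, under the boiling point, so the assumption holds.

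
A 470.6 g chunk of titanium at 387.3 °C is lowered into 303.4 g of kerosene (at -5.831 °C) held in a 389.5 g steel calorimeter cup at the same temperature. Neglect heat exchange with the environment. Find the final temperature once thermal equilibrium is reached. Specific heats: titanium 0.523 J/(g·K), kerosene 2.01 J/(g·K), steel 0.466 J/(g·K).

Setting the total heat transfer to zero:
470.6×0.523×(T − 387.3) + 303.4×2.01×(T − (-5.831)) + 389.5×0.466×(T − (-5.831)) = 0
(246.12 + 609.83 + 181.51) T = 246.12×387.3 + 609.83×(-5.831) + 181.51×(-5.831)
T ≈ 87.43 °C

T_f ≈ 87.4 °C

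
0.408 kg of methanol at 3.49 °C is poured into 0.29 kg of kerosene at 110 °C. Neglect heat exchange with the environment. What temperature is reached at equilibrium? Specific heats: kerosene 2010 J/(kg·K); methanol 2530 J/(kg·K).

With ΣQ=0 the equilibrium temperature is the m·c-weighted mean:
T_f = (582.9·110 + 1032.2·3.49) / (582.9 + 1032.2)
    = 67722 / 1615.1 ≈ 41.93 °C

T_f ≈ 41.9 °C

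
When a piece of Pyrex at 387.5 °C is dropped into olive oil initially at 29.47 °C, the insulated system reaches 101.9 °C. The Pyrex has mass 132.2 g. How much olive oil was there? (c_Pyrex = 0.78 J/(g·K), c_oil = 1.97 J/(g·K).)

m ≈ 206 g

Heat lost by the Pyrex = heat gained by the oil:
132.2×0.78×(387.5 − 101.9) = m×1.97×(101.9 − 29.47)
142.69 m = 29450  ⇒  m ≈ 206.4 g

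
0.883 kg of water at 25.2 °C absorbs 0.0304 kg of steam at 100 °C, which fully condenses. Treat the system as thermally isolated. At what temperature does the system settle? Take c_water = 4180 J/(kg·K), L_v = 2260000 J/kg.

Net heat exchanged in the isolated system is zero:
condense steam: −0.0304×2260000 = −68704; condensate cools 100→T: 0.0304×4180×(T − 100) = 127.07(T − 100); original water: 3690.9(T − 25.2)
3818 T = 68704 + 12707 + 93012 = 174423
T ≈ 45.68 °C — below 100 °C, confirming all the steam condensed.

T_f ≈ 45.7 °C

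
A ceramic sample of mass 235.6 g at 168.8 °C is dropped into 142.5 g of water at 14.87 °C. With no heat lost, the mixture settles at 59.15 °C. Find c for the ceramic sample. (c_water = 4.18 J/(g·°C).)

c ≈ 1.02 J/(g·°C)

Energy conservation, ΣQ = 0:
235.6·c·(59.15 − 168.8) + 142.5·4.18·(59.15 − 14.87) = 0
-25834 c = -26375
c = -26375/-25834 ≈ 1.021 J/(g·°C)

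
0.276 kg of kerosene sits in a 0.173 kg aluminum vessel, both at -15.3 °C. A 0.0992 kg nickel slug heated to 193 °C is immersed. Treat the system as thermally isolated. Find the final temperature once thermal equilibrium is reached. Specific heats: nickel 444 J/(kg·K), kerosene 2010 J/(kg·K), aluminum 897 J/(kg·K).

T_f ≈ -3.1 °C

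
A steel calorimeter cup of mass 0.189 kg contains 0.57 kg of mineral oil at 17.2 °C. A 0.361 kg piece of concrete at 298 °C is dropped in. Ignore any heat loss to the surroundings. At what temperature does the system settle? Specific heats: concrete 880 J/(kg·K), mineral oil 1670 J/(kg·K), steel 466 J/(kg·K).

Energy conservation, ΣQ = 0:
0.361×880×(T − 298) + 0.57×1670×(T − 17.2) + 0.189×466×(T − 17.2) = 0
(317.68 + 951.9 + 88.07) T = 317.68×298 + 951.9×17.2 + 88.07×17.2
T = 112556/1357.7 ≈ 82.90 °C

T_f ≈ 82.9 °C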